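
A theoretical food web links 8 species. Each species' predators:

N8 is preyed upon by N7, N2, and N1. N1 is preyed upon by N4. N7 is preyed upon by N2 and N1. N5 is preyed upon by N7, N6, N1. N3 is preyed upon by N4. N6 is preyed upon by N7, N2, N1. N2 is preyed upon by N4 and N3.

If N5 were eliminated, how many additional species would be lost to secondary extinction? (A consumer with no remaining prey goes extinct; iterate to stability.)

Remove N5.
Round 1: N6 (all prey gone) → extinct.
No further losses. Total secondary extinctions: 1.

1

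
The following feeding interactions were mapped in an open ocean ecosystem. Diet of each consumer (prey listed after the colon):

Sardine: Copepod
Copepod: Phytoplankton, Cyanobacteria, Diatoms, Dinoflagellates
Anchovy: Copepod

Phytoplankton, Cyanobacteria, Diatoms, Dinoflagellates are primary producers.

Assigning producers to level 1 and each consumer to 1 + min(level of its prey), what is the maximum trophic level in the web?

3

Producers (level 1): Phytoplankton, Cyanobacteria, Diatoms, Dinoflagellates.
Following each consumer down to its lowest-level prey: Phytoplankton → Copepod → Sardine (levels 1 through 3).
All prey of Sardine (Copepod 2) are at level 2 or above, so Sardine is at level 1 + 2 = 3.
Every consumer has at least one prey at level 2 or below, so none exceeds level 3.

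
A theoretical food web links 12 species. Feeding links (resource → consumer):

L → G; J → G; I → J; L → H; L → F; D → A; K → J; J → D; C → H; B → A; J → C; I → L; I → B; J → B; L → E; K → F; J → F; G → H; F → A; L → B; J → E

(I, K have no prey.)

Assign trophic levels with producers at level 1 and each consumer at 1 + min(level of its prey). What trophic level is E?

I is a producer → level 1.
J eats I → level 2.
E eats J → level 3.
No prey of E is below level 2, so 3 is the minimum.

Trophic level 3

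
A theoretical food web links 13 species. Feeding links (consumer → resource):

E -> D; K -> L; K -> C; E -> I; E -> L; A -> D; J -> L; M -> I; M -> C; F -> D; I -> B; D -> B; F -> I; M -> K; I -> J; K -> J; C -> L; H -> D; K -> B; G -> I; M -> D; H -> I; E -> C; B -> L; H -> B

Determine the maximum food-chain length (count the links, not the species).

One longest chain: L → J → I → H.
It has 4 species and 3 links.

3 links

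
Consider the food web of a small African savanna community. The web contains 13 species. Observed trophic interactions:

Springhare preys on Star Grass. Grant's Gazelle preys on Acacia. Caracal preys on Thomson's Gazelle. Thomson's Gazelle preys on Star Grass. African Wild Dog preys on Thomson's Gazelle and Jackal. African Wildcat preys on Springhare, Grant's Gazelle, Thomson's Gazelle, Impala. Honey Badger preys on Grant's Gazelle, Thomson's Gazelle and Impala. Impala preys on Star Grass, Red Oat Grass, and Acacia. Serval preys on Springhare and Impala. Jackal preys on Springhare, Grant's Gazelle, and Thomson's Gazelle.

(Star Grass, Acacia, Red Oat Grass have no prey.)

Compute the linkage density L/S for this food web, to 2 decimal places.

L/S = 1.62

There are L = 21 links among S = 13 species.
L/S = 21/13 = 1.6154 ≈ 1.62.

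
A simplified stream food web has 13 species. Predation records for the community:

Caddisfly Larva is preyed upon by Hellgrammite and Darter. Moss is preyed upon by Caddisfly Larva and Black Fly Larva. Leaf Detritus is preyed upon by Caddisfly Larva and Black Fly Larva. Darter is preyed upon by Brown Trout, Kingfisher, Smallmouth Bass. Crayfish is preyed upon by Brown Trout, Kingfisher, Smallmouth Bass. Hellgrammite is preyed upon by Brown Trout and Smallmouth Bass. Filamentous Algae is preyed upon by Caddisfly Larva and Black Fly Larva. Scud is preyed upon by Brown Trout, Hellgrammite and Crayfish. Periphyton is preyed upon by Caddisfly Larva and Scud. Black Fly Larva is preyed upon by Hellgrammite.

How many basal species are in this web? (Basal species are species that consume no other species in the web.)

Basal species (no prey listed): Periphyton, Moss, Filamentous Algae, Leaf Detritus.
Count: 4.

4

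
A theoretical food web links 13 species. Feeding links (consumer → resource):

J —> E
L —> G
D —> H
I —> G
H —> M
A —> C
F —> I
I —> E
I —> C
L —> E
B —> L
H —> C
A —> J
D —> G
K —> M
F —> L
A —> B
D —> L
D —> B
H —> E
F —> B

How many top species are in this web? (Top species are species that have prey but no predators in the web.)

Top species (has prey, but nothing eats it): K, A, F, D.
Count: 4.

4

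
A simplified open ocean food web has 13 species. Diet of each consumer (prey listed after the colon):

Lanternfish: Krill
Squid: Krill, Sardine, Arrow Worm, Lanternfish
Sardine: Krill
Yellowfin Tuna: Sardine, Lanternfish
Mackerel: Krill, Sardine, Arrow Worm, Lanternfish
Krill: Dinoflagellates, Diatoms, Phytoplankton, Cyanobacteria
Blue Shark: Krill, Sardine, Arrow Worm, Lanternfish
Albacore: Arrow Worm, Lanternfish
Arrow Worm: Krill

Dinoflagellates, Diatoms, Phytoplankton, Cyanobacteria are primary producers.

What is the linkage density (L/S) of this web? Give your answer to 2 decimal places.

L/S = 1.77

There are L = 23 links among S = 13 species.
L/S = 23/13 = 1.7692 ≈ 1.77.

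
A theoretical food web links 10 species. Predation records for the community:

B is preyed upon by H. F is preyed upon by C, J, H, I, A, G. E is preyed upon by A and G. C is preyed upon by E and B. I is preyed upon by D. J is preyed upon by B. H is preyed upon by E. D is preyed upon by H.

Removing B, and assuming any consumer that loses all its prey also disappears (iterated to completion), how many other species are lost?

Remove B.
Every predator of it retains at least one other prey: H still has F, D.
No consumer loses all prey, so no secondary extinctions occur.

0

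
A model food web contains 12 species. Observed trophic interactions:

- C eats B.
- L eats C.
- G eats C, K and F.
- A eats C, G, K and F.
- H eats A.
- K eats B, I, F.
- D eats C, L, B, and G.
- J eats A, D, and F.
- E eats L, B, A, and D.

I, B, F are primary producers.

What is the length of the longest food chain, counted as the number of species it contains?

5 species

One longest chain: B → C → G → D → J.
It has 5 species and 4 links.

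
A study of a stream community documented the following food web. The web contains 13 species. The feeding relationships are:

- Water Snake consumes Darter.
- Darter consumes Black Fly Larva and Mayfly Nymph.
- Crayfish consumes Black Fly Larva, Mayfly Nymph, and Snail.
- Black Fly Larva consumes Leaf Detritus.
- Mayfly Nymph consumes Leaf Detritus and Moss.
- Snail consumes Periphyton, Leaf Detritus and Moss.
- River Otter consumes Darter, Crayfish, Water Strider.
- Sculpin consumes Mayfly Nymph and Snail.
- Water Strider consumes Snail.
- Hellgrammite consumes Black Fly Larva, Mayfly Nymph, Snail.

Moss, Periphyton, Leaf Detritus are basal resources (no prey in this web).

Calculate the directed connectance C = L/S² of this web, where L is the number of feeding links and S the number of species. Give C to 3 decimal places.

The web has S = 13 species and L = 21 feeding links.
C = L / S² = 21 / 169 = 0.1243 ≈ 0.124.

C = 0.124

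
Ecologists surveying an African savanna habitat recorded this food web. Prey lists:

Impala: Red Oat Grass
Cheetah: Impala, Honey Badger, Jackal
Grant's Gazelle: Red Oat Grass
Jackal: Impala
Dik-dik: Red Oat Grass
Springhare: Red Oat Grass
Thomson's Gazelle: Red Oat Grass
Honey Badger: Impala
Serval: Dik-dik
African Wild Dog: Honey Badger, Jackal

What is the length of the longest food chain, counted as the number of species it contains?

One longest chain: Red Oat Grass → Impala → Jackal → African Wild Dog.
It has 4 species and 3 links.

4 species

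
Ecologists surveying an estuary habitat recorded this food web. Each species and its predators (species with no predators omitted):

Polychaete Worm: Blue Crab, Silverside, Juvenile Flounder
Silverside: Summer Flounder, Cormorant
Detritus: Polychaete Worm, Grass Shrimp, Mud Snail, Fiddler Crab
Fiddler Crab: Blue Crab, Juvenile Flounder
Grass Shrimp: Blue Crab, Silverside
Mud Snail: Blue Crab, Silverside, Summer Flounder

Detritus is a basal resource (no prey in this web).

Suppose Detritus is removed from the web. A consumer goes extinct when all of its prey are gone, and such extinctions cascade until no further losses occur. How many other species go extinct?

Remove Detritus.
Round 1: Polychaete Worm (all prey gone), Grass Shrimp (all prey gone), Mud Snail (all prey gone), Fiddler Crab (all prey gone) → extinct.
Round 2: Blue Crab (all prey gone), Silverside (all prey gone), Juvenile Flounder (all prey gone) → extinct.
Round 3: Summer Flounder (all prey gone), Cormorant (all prey gone) → extinct.
No further losses. Total secondary extinctions: 9.

9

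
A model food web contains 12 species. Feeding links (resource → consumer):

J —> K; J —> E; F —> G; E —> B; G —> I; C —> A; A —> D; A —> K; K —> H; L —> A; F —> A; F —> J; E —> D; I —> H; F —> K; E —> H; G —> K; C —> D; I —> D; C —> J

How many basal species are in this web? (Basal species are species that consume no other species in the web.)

Basal species (no prey listed): C, F, L.
Count: 3.

3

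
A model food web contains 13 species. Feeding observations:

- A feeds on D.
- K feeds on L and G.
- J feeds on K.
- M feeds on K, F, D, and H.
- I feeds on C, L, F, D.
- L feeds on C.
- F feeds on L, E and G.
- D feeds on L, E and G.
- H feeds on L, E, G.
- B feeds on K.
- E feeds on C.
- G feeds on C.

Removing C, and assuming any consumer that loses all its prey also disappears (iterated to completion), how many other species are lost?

12

Remove C.
Round 1: L (all prey gone), G (all prey gone), E (all prey gone) → extinct.
Round 2: F (all prey gone), H (all prey gone), D (all prey gone), K (all prey gone) → extinct.
Round 3: B (all prey gone), A (all prey gone), I (all prey gone), J (all prey gone), M (all prey gone) → extinct.
No further losses. Total secondary extinctions: 12.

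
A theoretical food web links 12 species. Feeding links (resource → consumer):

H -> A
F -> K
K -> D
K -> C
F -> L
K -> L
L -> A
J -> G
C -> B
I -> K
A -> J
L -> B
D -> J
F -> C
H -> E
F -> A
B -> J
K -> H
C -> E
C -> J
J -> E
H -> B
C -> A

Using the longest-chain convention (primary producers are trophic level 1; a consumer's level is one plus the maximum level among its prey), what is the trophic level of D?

Trophic level 3

F is a producer → level 1.
K eats F (level 1); other prey at levels: I 1 → level 2.
D eats K → level 3.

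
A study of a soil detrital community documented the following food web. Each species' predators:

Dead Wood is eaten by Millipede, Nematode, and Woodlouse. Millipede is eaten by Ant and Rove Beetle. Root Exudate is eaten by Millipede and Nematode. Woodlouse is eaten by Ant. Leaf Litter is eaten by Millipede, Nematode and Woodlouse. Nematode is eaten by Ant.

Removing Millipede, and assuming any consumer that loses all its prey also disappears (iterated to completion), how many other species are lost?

1

Remove Millipede.
Round 1: Rove Beetle (all prey gone) → extinct.
No further losses. Total secondary extinctions: 1.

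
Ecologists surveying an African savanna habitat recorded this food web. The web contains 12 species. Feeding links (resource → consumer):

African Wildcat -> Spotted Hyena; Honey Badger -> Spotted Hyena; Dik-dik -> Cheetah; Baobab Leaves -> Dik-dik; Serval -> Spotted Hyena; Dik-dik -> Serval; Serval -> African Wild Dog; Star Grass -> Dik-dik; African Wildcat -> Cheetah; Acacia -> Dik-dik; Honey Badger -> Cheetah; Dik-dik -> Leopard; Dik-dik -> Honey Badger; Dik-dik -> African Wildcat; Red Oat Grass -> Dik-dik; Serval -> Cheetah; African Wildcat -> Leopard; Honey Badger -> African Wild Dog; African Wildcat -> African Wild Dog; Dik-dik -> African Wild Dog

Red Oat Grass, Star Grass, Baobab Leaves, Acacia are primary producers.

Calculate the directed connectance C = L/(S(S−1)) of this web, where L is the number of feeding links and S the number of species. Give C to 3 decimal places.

The web has S = 12 species and L = 20 feeding links.
C = L / (S(S−1)) = 20 / 132 = 0.1515 ≈ 0.152.

C = 0.152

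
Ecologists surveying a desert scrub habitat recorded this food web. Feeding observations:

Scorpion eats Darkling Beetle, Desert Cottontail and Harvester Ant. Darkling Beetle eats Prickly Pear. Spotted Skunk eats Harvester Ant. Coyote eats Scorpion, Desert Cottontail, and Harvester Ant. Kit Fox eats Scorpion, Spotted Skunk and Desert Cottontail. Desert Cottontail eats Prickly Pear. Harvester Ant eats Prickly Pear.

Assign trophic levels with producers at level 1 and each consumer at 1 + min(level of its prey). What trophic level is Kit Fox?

Trophic level 3

Prickly Pear is a producer → level 1.
Desert Cottontail eats Prickly Pear → level 2.
Kit Fox eats Desert Cottontail → level 3.
No prey of Kit Fox is below level 2, so 3 is the minimum.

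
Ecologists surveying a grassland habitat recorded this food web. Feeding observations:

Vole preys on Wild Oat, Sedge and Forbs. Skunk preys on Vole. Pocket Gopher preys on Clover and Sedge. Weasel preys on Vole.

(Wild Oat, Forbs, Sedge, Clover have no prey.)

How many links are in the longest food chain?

One longest chain: Wild Oat → Vole → Weasel.
It has 3 species and 2 links.

2 links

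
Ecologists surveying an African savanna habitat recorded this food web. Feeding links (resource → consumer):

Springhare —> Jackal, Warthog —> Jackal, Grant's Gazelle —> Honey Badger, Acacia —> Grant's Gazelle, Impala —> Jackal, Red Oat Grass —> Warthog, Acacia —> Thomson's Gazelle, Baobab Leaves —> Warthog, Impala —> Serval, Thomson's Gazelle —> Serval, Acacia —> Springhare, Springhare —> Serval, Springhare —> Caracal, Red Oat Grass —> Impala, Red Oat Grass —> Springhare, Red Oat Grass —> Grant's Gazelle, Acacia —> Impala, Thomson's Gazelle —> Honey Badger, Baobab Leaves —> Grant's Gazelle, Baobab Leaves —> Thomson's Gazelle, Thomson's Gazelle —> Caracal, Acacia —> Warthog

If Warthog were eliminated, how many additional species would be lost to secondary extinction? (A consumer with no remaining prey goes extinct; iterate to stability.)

0

Remove Warthog.
Every predator of it retains at least one other prey: Jackal still has Impala, Springhare.
No consumer loses all prey, so no secondary extinctions occur.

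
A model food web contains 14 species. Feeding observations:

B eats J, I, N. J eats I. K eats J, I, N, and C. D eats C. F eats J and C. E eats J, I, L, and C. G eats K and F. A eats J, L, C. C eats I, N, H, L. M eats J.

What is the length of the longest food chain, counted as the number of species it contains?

One longest chain: I → C → K → G.
It has 4 species and 3 links.

4 species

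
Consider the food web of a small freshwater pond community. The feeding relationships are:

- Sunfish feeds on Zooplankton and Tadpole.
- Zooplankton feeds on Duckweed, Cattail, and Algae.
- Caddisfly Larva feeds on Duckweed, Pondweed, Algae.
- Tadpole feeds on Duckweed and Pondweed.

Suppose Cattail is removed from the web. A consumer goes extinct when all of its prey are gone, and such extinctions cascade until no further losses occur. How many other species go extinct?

Remove Cattail.
Every predator of it retains at least one other prey: Zooplankton still has Algae, Duckweed.
No consumer loses all prey, so no secondary extinctions occur.

0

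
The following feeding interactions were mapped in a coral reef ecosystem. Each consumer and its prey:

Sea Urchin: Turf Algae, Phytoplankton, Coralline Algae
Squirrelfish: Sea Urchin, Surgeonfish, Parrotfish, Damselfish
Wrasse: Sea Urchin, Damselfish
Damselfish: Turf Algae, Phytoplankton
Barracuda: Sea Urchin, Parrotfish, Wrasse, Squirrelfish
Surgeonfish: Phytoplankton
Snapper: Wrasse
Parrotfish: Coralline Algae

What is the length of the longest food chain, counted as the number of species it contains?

One longest chain: Turf Algae → Sea Urchin → Squirrelfish → Barracuda.
It has 4 species and 3 links.

4 species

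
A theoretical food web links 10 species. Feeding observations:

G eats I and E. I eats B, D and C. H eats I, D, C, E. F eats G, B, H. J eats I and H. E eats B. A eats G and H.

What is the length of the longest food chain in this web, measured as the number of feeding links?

3 links

One longest chain: B → E → H → A.
It has 4 species and 3 links.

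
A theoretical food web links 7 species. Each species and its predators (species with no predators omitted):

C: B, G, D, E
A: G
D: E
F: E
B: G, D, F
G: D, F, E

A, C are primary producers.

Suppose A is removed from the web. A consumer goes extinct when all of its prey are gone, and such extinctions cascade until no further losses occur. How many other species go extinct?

Remove A.
Every predator of it retains at least one other prey: G still has C, B.
No consumer loses all prey, so no secondary extinctions occur.

0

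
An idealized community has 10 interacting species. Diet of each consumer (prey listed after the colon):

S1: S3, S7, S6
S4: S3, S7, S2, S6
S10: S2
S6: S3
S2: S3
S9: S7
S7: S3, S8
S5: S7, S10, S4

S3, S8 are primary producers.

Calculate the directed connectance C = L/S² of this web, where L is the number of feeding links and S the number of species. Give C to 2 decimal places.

The web has S = 10 species and L = 16 feeding links.
C = L / S² = 16 / 100 = 0.1600 ≈ 0.16.

C = 0.16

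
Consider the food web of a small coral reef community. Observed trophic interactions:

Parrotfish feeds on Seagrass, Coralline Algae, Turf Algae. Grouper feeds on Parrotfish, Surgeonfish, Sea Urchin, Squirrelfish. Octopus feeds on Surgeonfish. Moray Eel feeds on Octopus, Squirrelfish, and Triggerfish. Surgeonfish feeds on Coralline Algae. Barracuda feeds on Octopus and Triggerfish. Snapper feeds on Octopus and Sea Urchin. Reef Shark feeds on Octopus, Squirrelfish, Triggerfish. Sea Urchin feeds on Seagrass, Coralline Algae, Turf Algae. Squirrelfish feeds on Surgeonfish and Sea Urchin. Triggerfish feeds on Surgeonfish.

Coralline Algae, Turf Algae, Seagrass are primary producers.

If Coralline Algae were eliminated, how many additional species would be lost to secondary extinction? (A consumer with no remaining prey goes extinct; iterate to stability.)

Remove Coralline Algae.
Round 1: Surgeonfish (all prey gone) → extinct.
Round 2: Octopus (all prey gone), Triggerfish (all prey gone) → extinct.
Round 3: Barracuda (all prey gone) → extinct.
No further losses. Total secondary extinctions: 4.

4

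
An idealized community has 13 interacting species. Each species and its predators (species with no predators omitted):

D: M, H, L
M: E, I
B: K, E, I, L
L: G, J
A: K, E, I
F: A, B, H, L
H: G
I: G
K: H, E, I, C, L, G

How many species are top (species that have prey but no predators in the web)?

4

Top species (has prey, but nothing eats it): E, C, G, J.
Count: 4.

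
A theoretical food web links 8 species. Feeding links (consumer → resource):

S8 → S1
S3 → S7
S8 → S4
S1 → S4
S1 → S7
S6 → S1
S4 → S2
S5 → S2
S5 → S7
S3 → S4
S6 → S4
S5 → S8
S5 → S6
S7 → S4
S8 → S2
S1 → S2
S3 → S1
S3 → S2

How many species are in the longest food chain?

One longest chain: S2 → S4 → S7 → S1 → S6 → S5.
It has 6 species and 5 links.

6 species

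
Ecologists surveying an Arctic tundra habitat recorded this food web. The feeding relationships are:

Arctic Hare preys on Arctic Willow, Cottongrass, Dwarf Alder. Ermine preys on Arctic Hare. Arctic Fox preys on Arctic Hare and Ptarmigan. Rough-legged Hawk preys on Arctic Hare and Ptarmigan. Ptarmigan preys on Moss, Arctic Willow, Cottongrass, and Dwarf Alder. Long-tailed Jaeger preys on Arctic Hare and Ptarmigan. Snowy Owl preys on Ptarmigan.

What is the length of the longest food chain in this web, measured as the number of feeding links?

2 links

One longest chain: Dwarf Alder → Ptarmigan → Snowy Owl.
It has 3 species and 2 links.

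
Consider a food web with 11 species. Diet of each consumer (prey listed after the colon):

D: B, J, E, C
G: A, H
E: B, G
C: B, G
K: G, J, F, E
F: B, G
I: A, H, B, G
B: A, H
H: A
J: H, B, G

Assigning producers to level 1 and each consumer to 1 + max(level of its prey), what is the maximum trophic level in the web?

Producers (level 1): A.
A → H → B → C → D gives D level 5.
No species has a prey at level 5, so no species reaches level 6.

5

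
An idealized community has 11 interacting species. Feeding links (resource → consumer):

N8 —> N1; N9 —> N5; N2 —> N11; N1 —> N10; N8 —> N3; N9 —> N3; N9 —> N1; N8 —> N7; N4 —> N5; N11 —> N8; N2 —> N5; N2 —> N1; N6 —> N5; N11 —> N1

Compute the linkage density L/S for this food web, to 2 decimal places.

L/S = 1.27

There are L = 14 links among S = 11 species.
L/S = 14/11 = 1.2727 ≈ 1.27.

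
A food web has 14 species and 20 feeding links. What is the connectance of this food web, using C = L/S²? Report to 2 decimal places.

C = 0.10

The web has S = 14 species and L = 20 feeding links.
C = L / S² = 20 / 196 = 0.1020 ≈ 0.10.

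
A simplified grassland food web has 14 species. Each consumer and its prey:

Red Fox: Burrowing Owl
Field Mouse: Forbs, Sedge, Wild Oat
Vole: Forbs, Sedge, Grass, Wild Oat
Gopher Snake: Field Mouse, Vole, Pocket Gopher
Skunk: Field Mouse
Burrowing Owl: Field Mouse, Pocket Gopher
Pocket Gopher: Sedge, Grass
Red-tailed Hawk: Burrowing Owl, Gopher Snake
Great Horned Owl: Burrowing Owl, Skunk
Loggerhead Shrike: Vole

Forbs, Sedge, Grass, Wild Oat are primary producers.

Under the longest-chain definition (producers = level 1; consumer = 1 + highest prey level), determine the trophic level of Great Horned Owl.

Trophic level 4

Forbs is a producer → level 1.
Field Mouse eats Forbs (level 1); other prey at levels: Sedge 1, Wild Oat 1 → level 2.
Skunk eats Field Mouse → level 3.
Great Horned Owl eats Skunk (level 3); other prey at levels: Burrowing Owl 3 → level 4.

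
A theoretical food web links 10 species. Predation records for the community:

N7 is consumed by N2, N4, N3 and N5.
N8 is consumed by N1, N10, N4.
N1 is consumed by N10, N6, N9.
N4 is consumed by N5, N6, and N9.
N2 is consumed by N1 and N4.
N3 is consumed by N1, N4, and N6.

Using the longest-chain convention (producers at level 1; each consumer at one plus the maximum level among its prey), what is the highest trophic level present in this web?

4

Producers (level 1): N7, N8.
N7 → N2 → N1 → N9 gives N9 level 4.
No species has a prey at level 4, so no species reaches level 5.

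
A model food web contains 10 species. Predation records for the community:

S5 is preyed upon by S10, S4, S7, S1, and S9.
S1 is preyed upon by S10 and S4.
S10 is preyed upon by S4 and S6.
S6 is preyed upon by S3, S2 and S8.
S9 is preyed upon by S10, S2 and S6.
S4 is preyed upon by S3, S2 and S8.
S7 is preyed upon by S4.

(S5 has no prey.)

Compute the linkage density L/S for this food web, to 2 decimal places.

L/S = 1.90

There are L = 19 links among S = 10 species.
L/S = 19/10 = 1.9000 ≈ 1.90.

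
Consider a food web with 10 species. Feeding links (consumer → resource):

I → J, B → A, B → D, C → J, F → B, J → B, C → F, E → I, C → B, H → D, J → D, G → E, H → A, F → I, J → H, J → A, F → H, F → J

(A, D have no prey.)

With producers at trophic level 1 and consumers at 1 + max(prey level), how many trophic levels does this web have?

6

Producers (level 1): A, D.
A → B → J → I → F → C gives C level 6.
No species has a prey at level 6, so no species reaches level 7.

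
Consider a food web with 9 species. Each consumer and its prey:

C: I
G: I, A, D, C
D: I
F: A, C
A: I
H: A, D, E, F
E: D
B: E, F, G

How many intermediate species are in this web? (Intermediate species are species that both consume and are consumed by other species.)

Intermediate species (has both prey and predators): A, D, C, E, F, G.
Count: 6.

6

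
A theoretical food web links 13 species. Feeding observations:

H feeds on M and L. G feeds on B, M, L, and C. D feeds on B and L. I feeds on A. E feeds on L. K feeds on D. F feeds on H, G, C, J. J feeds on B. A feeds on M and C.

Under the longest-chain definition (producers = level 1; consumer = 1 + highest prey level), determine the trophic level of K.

Trophic level 3

L is a producer → level 1.
D eats L (level 1); other prey at levels: B 1 → level 2.
K eats D → level 3.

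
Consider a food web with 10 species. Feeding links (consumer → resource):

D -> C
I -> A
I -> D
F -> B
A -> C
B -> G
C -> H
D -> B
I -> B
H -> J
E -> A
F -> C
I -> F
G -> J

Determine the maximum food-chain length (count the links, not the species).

4 links

One longest chain: J → G → B → F → I.
It has 5 species and 4 links.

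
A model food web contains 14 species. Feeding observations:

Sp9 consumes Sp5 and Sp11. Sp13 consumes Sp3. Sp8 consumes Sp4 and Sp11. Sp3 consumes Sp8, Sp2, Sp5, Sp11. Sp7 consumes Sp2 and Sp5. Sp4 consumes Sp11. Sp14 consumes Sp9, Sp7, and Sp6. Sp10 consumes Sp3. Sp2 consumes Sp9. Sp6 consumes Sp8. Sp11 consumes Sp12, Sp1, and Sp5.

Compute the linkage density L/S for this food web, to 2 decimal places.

There are L = 21 links among S = 14 species.
L/S = 21/14 = 1.5000 ≈ 1.50.

L/S = 1.50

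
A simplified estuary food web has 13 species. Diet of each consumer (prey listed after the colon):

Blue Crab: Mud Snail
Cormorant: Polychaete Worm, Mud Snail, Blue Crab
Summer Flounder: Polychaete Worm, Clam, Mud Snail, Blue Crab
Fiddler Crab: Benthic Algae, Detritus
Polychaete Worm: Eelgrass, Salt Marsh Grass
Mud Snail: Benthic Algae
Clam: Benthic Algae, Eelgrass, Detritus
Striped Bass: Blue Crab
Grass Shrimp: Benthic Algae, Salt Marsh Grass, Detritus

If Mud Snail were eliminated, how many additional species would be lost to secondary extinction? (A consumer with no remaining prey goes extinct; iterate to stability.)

Remove Mud Snail.
Round 1: Blue Crab (all prey gone) → extinct.
Round 2: Striped Bass (all prey gone) → extinct.
No further losses. Total secondary extinctions: 2.

2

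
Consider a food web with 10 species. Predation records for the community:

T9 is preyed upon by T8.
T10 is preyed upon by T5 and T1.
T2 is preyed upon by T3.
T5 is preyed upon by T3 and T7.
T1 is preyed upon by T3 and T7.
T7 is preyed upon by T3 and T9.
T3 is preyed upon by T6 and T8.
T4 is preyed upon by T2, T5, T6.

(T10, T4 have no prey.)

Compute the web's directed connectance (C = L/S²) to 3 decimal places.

C = 0.150

The web has S = 10 species and L = 15 feeding links.
C = L / S² = 15 / 100 = 0.1500 ≈ 0.150.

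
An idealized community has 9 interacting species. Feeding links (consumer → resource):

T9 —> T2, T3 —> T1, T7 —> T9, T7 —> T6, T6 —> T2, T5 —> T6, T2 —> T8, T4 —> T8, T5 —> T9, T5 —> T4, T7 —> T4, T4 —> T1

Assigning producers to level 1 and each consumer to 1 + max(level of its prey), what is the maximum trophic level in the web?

Producers (level 1): T1, T8.
T8 → T2 → T6 → T7 gives T7 level 4.
No species has a prey at level 4, so no species reaches level 5.

4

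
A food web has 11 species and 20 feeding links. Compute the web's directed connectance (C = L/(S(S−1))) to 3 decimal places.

C = 0.182

The web has S = 11 species and L = 20 feeding links.
C = L / (S(S−1)) = 20 / 110 = 0.1818 ≈ 0.182.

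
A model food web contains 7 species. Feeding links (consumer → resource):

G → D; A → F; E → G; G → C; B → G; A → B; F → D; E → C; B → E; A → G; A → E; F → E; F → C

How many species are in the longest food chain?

5 species

One longest chain: C → G → E → F → A.
It has 5 species and 4 links.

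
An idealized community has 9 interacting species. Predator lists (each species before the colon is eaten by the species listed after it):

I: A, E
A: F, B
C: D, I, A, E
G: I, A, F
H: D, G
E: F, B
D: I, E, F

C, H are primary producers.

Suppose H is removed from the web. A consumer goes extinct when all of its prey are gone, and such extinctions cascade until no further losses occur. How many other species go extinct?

1

Remove H.
Round 1: G (all prey gone) → extinct.
No further losses. Total secondary extinctions: 1.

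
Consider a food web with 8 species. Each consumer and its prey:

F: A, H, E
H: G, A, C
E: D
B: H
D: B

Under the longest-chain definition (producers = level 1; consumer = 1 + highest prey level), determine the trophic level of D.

G is a producer → level 1.
H eats G (level 1); other prey at levels: A 1, C 1 → level 2.
B eats H → level 3.
D eats B → level 4.

Trophic level 4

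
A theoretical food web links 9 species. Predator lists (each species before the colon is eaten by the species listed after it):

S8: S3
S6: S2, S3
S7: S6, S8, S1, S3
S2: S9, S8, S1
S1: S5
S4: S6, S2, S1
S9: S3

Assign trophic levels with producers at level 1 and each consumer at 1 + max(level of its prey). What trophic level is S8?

S7 is a producer → level 1.
S6 eats S7 (level 1); other prey at levels: S4 1 → level 2.
S2 eats S6 (level 2); other prey at levels: S4 1 → level 3.
S8 eats S2 (level 3); other prey at levels: S7 1 → level 4.

Trophic level 4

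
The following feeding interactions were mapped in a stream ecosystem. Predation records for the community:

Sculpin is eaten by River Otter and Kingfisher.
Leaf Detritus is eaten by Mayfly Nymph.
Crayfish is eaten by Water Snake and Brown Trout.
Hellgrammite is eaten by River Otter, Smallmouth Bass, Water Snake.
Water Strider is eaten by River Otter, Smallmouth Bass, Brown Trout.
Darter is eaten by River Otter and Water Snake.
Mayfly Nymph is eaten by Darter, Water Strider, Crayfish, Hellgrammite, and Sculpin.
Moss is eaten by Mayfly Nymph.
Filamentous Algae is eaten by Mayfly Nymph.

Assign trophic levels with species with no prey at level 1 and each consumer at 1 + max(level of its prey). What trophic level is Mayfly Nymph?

Leaf Detritus has no prey (basal) → level 1.
Mayfly Nymph eats Leaf Detritus (level 1); other prey at levels: Moss 1, Filamentous Algae 1 → level 2.

Trophic level 2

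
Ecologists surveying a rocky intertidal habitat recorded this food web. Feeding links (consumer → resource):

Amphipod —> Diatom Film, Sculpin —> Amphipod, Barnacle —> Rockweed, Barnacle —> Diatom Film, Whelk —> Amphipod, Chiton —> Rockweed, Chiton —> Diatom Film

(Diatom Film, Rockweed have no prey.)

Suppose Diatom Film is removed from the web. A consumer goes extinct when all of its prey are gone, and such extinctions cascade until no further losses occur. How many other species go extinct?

3

Remove Diatom Film.
Round 1: Amphipod (all prey gone) → extinct.
Round 2: Whelk (all prey gone), Sculpin (all prey gone) → extinct.
No further losses. Total secondary extinctions: 3.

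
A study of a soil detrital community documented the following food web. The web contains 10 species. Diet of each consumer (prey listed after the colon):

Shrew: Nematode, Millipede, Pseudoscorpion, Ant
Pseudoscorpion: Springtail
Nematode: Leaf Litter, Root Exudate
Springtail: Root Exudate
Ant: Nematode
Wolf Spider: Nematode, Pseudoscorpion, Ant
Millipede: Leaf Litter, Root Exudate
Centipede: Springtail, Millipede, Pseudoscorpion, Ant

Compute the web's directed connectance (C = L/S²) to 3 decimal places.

C = 0.180

The web has S = 10 species and L = 18 feeding links.
C = L / S² = 18 / 100 = 0.1800 ≈ 0.180.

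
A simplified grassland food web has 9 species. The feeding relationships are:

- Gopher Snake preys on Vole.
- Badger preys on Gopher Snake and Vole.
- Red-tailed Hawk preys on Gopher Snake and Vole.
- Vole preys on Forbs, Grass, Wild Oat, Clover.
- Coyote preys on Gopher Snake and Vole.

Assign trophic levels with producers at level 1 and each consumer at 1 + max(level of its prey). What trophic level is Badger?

Trophic level 4

Wild Oat is a producer → level 1.
Vole eats Wild Oat (level 1); other prey at levels: Grass 1, Forbs 1, Clover 1 → level 2.
Gopher Snake eats Vole → level 3.
Badger eats Gopher Snake (level 3); other prey at levels: Vole 2 → level 4.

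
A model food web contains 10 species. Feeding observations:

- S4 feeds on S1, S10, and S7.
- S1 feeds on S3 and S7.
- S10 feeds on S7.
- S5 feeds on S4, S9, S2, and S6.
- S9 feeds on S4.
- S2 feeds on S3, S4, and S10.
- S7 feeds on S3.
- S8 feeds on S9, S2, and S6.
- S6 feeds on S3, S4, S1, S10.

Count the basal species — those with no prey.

1

Basal species (no prey listed): S3.
Count: 1.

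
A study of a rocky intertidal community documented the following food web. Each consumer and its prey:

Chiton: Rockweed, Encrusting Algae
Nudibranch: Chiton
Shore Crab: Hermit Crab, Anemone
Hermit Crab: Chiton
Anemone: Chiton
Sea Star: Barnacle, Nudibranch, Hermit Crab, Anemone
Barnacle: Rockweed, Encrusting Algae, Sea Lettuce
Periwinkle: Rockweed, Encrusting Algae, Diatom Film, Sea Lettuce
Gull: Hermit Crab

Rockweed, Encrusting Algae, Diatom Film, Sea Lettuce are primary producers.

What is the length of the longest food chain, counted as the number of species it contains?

One longest chain: Rockweed → Chiton → Hermit Crab → Sea Star.
It has 4 species and 3 links.

4 species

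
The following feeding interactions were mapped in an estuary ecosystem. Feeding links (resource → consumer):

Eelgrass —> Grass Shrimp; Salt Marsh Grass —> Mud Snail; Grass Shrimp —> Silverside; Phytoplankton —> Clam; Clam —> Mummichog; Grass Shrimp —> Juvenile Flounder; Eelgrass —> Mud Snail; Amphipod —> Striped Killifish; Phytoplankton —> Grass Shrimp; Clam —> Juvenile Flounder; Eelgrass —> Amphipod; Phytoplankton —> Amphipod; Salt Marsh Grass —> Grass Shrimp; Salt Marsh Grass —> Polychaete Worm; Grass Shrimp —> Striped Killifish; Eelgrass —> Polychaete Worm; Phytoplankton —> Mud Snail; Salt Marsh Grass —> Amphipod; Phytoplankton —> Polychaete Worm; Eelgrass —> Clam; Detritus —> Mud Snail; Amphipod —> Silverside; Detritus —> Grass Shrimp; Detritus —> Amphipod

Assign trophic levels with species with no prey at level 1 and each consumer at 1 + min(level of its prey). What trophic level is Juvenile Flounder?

Eelgrass has no prey (basal) → level 1.
Clam eats Eelgrass → level 2.
Juvenile Flounder eats Clam → level 3.
No prey of Juvenile Flounder is below level 2, so 3 is the minimum.

Trophic level 3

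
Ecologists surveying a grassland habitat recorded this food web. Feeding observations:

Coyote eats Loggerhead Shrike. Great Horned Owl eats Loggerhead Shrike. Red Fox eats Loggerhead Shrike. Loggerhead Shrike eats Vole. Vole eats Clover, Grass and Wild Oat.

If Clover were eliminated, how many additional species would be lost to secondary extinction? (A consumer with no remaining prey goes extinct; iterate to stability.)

Remove Clover.
Every predator of it retains at least one other prey: Vole still has Wild Oat, Grass.
No consumer loses all prey, so no secondary extinctions occur.

0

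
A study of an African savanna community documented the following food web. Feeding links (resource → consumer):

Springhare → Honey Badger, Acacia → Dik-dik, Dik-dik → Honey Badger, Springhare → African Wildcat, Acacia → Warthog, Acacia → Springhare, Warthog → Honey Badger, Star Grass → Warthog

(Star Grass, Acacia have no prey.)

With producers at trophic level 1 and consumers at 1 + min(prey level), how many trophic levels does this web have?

Producers (level 1): Star Grass, Acacia.
Following each consumer down to its lowest-level prey: Acacia → Springhare → Honey Badger (levels 1 through 3).
All prey of Honey Badger (Springhare 2, Warthog 2, Dik-dik 2) are at level 2 or above, so Honey Badger is at level 1 + 2 = 3.
Every consumer has at least one prey at level 2 or below, so none exceeds level 3.

3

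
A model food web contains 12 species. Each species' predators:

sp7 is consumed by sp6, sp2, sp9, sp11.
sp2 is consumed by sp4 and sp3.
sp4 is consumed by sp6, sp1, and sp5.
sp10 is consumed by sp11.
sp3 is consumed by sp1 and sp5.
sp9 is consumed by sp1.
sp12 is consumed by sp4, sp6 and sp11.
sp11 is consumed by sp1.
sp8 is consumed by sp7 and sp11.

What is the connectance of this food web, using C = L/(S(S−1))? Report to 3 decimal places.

The web has S = 12 species and L = 19 feeding links.
C = L / (S(S−1)) = 19 / 132 = 0.1439 ≈ 0.144.

C = 0.144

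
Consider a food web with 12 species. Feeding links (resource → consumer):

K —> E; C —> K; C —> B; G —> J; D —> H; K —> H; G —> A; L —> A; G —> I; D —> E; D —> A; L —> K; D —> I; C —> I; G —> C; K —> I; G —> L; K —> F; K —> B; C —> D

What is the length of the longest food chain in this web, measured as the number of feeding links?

One longest chain: G → C → D → H.
It has 4 species and 3 links.

3 links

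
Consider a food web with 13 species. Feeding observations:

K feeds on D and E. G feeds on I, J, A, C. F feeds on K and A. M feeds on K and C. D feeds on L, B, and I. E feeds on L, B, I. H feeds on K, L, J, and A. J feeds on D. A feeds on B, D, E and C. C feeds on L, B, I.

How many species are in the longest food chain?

4 species

One longest chain: L → D → K → M.
It has 4 species and 3 links.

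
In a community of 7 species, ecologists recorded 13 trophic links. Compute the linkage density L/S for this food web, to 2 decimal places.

There are L = 13 links among S = 7 species.
L/S = 13/7 = 1.8571 ≈ 1.86.

L/S = 1.86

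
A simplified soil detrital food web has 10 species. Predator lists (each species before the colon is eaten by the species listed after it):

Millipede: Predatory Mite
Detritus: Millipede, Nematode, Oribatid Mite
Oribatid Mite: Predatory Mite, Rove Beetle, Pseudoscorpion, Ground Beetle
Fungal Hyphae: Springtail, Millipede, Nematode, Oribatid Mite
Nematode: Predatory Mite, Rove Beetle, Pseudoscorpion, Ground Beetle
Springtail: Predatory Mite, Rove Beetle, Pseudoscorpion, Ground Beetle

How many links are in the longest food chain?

2 links

One longest chain: Fungal Hyphae → Springtail → Predatory Mite.
It has 3 species and 2 links.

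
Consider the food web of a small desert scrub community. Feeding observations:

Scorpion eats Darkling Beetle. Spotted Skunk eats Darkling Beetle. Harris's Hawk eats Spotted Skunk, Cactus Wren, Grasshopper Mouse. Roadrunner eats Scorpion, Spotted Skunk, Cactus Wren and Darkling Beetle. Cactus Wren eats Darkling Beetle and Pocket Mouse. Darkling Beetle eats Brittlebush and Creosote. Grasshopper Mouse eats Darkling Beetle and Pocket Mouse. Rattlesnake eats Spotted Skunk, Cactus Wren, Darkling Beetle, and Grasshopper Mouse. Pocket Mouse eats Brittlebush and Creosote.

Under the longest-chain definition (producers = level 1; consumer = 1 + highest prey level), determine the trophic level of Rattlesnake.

Brittlebush is a producer → level 1.
Darkling Beetle eats Brittlebush (level 1); other prey at levels: Creosote 1 → level 2.
Spotted Skunk eats Darkling Beetle → level 3.
Rattlesnake eats Spotted Skunk (level 3); other prey at levels: Darkling Beetle 2, Grasshopper Mouse 3, Cactus Wren 3 → level 4.

Trophic level 4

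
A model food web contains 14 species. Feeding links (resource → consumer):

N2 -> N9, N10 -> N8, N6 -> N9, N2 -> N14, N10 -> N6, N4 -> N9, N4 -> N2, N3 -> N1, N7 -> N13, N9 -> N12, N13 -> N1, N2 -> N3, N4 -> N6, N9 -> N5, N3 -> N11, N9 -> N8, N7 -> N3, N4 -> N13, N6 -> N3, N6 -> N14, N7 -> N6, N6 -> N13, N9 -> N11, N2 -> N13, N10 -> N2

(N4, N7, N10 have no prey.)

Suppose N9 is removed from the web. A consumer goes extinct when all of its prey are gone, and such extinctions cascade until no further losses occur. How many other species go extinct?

2

Remove N9.
Round 1: N5 (all prey gone), N12 (all prey gone) → extinct.
No further losses. Total secondary extinctions: 2.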